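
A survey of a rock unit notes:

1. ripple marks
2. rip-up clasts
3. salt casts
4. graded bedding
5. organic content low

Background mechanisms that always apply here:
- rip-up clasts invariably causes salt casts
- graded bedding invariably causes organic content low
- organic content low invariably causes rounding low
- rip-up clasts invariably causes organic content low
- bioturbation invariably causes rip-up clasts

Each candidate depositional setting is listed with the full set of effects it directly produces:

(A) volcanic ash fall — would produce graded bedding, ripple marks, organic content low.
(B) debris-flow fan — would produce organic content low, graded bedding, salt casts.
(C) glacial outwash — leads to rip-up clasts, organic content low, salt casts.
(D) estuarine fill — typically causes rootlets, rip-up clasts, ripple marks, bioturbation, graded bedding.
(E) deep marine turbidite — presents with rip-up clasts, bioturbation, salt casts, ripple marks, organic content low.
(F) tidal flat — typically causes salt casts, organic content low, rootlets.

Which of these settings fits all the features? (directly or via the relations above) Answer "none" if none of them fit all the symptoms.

D

Testing each hypothesis:
(A) volcanic ash fall — ripple marks ✓; rip-up clasts ✗; salt casts ✗; graded bedding ✓; organic content low ✓
(B) debris-flow fan — does not account for ripple marks, rip-up clasts
(C) glacial outwash — ripple marks ✗; rip-up clasts ✓; salt casts ✓; graded bedding ✗; organic content low ✓
(D) estuarine fill — ripple marks ✓; rip-up clasts ✓; salt casts ✓ (through rip-up clasts → salt casts); graded bedding ✓; organic content low ✓ (through graded bedding → organic content low)
(E) deep marine turbidite — ripple marks ✓; rip-up clasts ✓; salt casts ✓; graded bedding ✗; organic content low ✓
(F) tidal flat — does not account for ripple marks, rip-up clasts, graded bedding
(D) alone accounts for all the evidence.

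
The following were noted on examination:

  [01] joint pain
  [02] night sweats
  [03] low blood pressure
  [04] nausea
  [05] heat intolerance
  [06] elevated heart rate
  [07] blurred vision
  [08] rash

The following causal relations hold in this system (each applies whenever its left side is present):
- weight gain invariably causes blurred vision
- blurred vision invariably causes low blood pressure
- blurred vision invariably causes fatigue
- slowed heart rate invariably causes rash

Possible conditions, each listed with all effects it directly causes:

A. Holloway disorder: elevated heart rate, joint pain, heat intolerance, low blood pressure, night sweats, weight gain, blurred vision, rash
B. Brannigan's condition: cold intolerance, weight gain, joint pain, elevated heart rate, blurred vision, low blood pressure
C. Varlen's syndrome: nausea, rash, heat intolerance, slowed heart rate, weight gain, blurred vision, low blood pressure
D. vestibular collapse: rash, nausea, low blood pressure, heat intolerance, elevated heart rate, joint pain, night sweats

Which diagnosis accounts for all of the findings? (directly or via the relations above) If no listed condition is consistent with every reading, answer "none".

none

For each candidate, compare predicted effects to what was observed:
(A) Holloway disorder — joint pain +; night sweats +; low blood pressure +; nausea -; heat intolerance +; elevated heart rate +; blurred vision +; rash +
(B) Brannigan's condition — fails on night sweats, nausea, heat intolerance, rash (predicts cold intolerance, not heat intolerance)
(C) Varlen's syndrome — fails on joint pain, night sweats, elevated heart rate (predicts slowed heart rate, not elevated heart rate)
(D) vestibular collapse — does not account for blurred vision
Every candidate fails on at least one observation.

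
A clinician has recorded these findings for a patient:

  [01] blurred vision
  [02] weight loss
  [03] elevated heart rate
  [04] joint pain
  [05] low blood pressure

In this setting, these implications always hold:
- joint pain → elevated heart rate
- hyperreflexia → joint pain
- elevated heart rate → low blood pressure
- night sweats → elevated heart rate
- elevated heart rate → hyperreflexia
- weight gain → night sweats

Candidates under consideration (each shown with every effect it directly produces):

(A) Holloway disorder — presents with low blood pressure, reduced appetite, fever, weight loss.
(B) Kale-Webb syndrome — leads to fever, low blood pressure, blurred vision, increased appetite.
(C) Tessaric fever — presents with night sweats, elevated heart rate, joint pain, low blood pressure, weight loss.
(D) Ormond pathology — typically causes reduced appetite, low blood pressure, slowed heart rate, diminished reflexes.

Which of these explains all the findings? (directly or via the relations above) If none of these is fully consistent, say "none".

none

Per-candidate check:
(A) Holloway disorder — does not account for blurred vision, elevated heart rate, joint pain
(B) Kale-Webb syndrome — blurred vision match; weight loss miss; elevated heart rate miss; joint pain miss; low blood pressure match
(C) Tessaric fever — blurred vision miss; weight loss match; elevated heart rate match; joint pain match; low blood pressure match
(D) Ormond pathology — blurred vision miss; weight loss miss; elevated heart rate miss; joint pain miss; low blood pressure match
No candidate is consistent with all observations.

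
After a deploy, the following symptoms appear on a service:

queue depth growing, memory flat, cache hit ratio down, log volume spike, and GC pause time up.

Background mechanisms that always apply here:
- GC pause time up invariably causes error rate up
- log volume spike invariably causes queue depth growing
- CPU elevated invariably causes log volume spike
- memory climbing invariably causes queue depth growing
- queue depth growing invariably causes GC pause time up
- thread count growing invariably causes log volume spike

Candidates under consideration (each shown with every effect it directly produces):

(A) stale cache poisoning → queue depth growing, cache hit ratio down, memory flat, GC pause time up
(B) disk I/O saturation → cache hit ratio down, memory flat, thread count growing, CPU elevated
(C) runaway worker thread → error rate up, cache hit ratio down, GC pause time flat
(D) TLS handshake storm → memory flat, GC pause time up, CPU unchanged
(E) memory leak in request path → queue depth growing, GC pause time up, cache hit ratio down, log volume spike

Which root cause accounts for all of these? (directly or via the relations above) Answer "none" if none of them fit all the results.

B

Testing each hypothesis:
(A) stale cache poisoning — does not account for log volume spike
(B) disk I/O saturation — queue depth growing match (by CPU elevated → log volume spike → queue depth growing); memory flat match; cache hit ratio down match; log volume spike match (by CPU elevated → log volume spike); GC pause time up match (by CPU elevated → log volume spike → queue depth growing → GC pause time up)
(C) runaway worker thread — queue depth growing miss; memory flat miss; cache hit ratio down match; log volume spike miss; GC pause time up miss
(D) TLS handshake storm — queue depth growing miss; memory flat match; cache hit ratio down miss; log volume spike miss; GC pause time up match
(E) memory leak in request path — queue depth growing match; memory flat miss; cache hit ratio down match; log volume spike match; GC pause time up match
(B) alone accounts for all the evidence.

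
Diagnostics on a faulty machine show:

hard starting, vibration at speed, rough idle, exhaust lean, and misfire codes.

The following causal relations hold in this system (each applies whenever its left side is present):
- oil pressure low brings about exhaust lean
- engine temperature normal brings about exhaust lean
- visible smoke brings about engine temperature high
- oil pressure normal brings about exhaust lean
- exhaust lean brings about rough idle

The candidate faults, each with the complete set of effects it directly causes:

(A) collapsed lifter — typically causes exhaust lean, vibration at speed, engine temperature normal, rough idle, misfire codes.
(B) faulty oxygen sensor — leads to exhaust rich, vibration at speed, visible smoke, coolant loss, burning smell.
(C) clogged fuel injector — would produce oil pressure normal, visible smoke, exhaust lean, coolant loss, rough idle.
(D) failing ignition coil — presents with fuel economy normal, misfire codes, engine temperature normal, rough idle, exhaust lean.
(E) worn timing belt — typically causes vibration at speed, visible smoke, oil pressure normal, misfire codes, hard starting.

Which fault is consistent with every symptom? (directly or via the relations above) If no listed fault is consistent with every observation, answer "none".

E

Per-candidate check:
(A) collapsed lifter — hard starting -; vibration at speed +; rough idle +; exhaust lean +; misfire codes +
(B) faulty oxygen sensor — fails on hard starting, rough idle, exhaust lean, misfire codes (predicts exhaust rich, not exhaust lean)
(C) clogged fuel injector — hard starting -; vibration at speed -; rough idle +; exhaust lean +; misfire codes -
(D) failing ignition coil — hard starting -; vibration at speed -; rough idle +; exhaust lean +; misfire codes +
(E) worn timing belt — accounts for every observation (rough idle via oil pressure normal → exhaust lean → rough idle)
(E) is the only candidate with no mismatches.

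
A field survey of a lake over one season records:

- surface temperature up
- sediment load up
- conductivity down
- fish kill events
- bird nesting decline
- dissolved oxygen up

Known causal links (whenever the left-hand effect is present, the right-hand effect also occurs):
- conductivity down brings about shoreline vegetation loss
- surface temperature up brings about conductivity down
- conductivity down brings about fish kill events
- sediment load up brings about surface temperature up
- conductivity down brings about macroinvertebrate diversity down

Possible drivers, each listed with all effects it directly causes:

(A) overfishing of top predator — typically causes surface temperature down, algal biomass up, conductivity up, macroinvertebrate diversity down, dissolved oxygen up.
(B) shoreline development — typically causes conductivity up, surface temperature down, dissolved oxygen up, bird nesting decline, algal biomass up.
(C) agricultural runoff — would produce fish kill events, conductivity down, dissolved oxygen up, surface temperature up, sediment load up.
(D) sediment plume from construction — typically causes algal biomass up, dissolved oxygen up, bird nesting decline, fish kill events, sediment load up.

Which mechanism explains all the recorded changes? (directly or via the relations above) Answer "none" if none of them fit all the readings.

D

Testing each hypothesis:
(A) overfishing of top predator — surface temperature up -; sediment load up -; conductivity down -; fish kill events -; bird nesting decline -; dissolved oxygen up +
(B) shoreline development — surface temperature up -; sediment load up -; conductivity down -; fish kill events -; bird nesting decline +; dissolved oxygen up +
(C) agricultural runoff — surface temperature up +; sediment load up +; conductivity down +; fish kill events +; bird nesting decline -; dissolved oxygen up +
(D) sediment plume from construction — surface temperature up + (through sediment load up → surface temperature up); sediment load up +; conductivity down + (through sediment load up → surface temperature up → conductivity down); fish kill events +; bird nesting decline +; dissolved oxygen up +
(D) is the only candidate with no mismatches.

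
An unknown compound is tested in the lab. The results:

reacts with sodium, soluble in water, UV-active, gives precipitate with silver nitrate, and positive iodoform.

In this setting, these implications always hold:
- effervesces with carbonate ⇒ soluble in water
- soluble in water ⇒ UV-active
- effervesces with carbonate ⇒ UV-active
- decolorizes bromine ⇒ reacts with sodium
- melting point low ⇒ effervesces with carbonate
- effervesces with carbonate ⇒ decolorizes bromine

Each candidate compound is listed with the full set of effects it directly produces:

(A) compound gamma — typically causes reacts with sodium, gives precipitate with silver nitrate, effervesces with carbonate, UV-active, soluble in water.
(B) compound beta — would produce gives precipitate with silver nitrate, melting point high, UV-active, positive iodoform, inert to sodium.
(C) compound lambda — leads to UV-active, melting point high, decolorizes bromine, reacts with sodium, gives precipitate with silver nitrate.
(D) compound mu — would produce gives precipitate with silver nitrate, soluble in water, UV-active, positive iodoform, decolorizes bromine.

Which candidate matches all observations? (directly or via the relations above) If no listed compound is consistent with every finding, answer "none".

Per-candidate check:
(A) compound gamma — does not account for positive iodoform
(B) compound beta — fails on reacts with sodium, soluble in water (predicts inert to sodium, not reacts with sodium)
(C) compound lambda — reacts with sodium +; soluble in water -; UV-active +; gives precipitate with silver nitrate +; positive iodoform -
(D) compound mu — reacts with sodium + (via decolorizes bromine → reacts with sodium); soluble in water +; UV-active +; gives precipitate with silver nitrate +; positive iodoform +
Only (D) is consistent with every observation.

D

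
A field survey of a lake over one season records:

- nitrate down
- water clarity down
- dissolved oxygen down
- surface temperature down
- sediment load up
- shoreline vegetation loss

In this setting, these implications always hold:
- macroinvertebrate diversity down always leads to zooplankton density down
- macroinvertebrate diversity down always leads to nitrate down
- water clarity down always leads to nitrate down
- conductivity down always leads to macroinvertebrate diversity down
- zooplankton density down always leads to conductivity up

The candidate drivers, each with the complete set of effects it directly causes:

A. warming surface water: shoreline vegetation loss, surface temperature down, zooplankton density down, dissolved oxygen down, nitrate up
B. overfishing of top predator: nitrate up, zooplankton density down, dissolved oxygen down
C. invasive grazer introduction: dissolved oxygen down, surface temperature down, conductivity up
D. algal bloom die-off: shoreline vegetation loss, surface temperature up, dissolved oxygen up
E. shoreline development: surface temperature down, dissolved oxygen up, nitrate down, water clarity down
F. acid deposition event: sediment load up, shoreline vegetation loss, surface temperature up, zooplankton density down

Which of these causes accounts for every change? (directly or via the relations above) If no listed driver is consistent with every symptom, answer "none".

none

Per-candidate check:
(A) warming surface water — fails on nitrate down, water clarity down, sediment load up (predicts nitrate up, not nitrate down)
(B) overfishing of top predator — nitrate down -; water clarity down -; dissolved oxygen down +; surface temperature down -; sediment load up -; shoreline vegetation loss -
(C) invasive grazer introduction — nitrate down -; water clarity down -; dissolved oxygen down +; surface temperature down +; sediment load up -; shoreline vegetation loss -
(D) algal bloom die-off — fails on nitrate down, water clarity down, dissolved oxygen down, surface temperature down, sediment load up (predicts dissolved oxygen up, not dissolved oxygen down; predicts surface temperature up, not surface temperature down)
(E) shoreline development — nitrate down +; water clarity down +; dissolved oxygen down -; surface temperature down +; sediment load up -; shoreline vegetation loss -
(F) acid deposition event — nitrate down -; water clarity down -; dissolved oxygen down -; surface temperature down -; sediment load up +; shoreline vegetation loss +
None of the listed candidates fits everything.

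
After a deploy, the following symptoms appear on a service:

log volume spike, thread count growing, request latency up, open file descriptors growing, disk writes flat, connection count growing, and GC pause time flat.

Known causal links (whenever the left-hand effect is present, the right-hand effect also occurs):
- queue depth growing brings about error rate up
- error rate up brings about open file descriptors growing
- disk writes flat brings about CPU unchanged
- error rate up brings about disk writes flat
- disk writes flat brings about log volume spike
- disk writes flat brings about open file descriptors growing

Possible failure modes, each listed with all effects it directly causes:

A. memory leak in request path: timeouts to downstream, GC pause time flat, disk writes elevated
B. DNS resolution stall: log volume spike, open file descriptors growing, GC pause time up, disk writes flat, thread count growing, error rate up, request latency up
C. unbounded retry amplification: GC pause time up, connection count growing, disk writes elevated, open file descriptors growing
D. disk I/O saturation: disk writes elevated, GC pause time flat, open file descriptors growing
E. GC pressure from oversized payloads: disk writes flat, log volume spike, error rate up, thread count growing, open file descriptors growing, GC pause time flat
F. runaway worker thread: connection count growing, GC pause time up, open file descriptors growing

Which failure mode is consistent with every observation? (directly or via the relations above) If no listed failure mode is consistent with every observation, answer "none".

none

Testing each hypothesis:
(A) memory leak in request path — fails on log volume spike, thread count growing, request latency up, open file descriptors growing, disk writes flat, connection count growing (predicts disk writes elevated, not disk writes flat)
(B) DNS resolution stall — fails on connection count growing, GC pause time flat (predicts GC pause time up, not GC pause time flat)
(C) unbounded retry amplification — log volume spike NO; thread count growing NO; request latency up NO; open file descriptors growing yes; disk writes flat NO; connection count growing yes; GC pause time flat NO
(D) disk I/O saturation — log volume spike NO; thread count growing NO; request latency up NO; open file descriptors growing yes; disk writes flat NO; connection count growing NO; GC pause time flat yes
(E) GC pressure from oversized payloads — does not account for request latency up, connection count growing
(F) runaway worker thread — log volume spike NO; thread count growing NO; request latency up NO; open file descriptors growing yes; disk writes flat NO; connection count growing yes; GC pause time flat NO
Every candidate fails on at least one observation.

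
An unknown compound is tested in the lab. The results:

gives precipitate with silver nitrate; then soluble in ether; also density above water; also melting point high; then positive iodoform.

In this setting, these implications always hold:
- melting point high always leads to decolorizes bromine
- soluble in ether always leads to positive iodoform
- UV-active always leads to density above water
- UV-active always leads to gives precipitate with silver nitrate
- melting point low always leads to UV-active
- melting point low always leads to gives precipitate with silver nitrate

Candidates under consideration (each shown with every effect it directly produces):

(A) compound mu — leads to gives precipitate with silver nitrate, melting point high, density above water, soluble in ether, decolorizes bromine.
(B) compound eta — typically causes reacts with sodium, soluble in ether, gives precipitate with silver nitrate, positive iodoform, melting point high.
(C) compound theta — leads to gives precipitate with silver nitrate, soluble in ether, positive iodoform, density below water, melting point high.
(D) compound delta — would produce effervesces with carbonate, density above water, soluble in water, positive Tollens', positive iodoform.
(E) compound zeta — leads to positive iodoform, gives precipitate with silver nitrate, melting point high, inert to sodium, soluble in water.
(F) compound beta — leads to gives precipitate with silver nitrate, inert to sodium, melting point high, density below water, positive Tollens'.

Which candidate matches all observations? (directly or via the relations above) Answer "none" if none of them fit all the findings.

Checking each candidate against the observations:
(A) compound mu — gives precipitate with silver nitrate +; soluble in ether +; density above water +; melting point high +; positive iodoform + (by soluble in ether → positive iodoform)
(B) compound eta — gives precipitate with silver nitrate +; soluble in ether +; density above water -; melting point high +; positive iodoform +
(C) compound theta — gives precipitate with silver nitrate +; soluble in ether +; density above water -; melting point high +; positive iodoform +
(D) compound delta — gives precipitate with silver nitrate -; soluble in ether -; density above water +; melting point high -; positive iodoform +
(E) compound zeta — gives precipitate with silver nitrate +; soluble in ether -; density above water -; melting point high +; positive iodoform +
(F) compound beta — gives precipitate with silver nitrate +; soluble in ether -; density above water -; melting point high +; positive iodoform -
(A) is the only candidate with no mismatches.

A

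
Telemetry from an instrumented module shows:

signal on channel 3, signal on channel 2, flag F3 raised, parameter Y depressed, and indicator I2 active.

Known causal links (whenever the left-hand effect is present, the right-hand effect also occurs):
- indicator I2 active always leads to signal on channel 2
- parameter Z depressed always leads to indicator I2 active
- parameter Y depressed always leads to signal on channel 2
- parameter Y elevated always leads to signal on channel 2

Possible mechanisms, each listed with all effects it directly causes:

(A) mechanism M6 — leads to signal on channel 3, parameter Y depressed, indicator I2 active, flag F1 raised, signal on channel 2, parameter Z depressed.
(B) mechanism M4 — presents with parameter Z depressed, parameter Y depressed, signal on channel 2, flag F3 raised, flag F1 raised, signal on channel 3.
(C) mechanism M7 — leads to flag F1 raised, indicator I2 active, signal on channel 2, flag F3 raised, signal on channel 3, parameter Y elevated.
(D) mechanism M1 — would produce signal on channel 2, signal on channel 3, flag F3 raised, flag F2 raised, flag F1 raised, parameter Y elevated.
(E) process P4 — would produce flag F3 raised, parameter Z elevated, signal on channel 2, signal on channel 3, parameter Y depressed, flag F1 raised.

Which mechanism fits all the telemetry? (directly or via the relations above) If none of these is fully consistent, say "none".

B

For each candidate, compare predicted effects to what was observed:
(A) mechanism M6 — signal on channel 3 ✓; signal on channel 2 ✓; flag F3 raised ✗; parameter Y depressed ✓; indicator I2 active ✓
(B) mechanism M4 — accounts for every observation (indicator I2 active by parameter Z depressed → indicator I2 active)
(C) mechanism M7 — signal on channel 3 ✓; signal on channel 2 ✓; flag F3 raised ✓; parameter Y depressed ✗; indicator I2 active ✓
(D) mechanism M1 — signal on channel 3 ✓; signal on channel 2 ✓; flag F3 raised ✓; parameter Y depressed ✗; indicator I2 active ✗
(E) process P4 — does not account for indicator I2 active
(B) is the only candidate with no mismatches.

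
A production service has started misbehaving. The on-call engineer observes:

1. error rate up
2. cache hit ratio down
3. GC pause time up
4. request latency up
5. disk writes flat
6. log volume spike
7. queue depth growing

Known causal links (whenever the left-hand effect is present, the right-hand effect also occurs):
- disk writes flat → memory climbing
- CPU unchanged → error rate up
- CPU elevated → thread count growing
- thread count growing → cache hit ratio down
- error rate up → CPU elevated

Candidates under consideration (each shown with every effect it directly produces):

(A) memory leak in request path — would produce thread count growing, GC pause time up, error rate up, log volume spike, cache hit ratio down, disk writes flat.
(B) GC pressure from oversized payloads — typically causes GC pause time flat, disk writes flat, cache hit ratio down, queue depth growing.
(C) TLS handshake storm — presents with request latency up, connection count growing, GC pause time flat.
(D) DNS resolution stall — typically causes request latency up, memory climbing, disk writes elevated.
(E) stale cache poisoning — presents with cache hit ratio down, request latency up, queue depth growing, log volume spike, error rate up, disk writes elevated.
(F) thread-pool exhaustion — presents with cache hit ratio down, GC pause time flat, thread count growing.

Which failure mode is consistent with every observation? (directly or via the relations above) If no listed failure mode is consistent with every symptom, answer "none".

none

Per-candidate check:
(A) memory leak in request path — error rate up yes; cache hit ratio down yes; GC pause time up yes; request latency up NO; disk writes flat yes; log volume spike yes; queue depth growing NO
(B) GC pressure from oversized payloads — fails on error rate up, GC pause time up, request latency up, log volume spike (predicts GC pause time flat, not GC pause time up)
(C) TLS handshake storm — error rate up NO; cache hit ratio down NO; GC pause time up NO; request latency up yes; disk writes flat NO; log volume spike NO; queue depth growing NO
(D) DNS resolution stall — error rate up NO; cache hit ratio down NO; GC pause time up NO; request latency up yes; disk writes flat NO; log volume spike NO; queue depth growing NO
(E) stale cache poisoning — fails on GC pause time up, disk writes flat (predicts disk writes elevated, not disk writes flat)
(F) thread-pool exhaustion — error rate up NO; cache hit ratio down yes; GC pause time up NO; request latency up NO; disk writes flat NO; log volume spike NO; queue depth growing NO
None of the listed candidates fits everything.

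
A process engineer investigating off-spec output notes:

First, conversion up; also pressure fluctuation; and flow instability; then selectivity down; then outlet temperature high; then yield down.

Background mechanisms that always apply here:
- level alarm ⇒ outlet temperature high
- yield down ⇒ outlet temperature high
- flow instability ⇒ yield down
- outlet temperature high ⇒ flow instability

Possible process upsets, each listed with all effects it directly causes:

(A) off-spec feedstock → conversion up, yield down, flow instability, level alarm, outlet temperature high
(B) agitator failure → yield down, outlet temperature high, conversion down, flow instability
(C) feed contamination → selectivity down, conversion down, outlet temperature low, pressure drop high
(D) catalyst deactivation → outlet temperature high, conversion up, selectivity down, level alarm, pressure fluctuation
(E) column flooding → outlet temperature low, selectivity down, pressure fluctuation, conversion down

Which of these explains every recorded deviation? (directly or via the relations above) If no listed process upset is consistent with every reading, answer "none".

For each candidate, compare predicted effects to what was observed:
(A) off-spec feedstock — does not account for pressure fluctuation, selectivity down
(B) agitator failure — conversion up miss; pressure fluctuation miss; flow instability match; selectivity down miss; outlet temperature high match; yield down match
(C) feed contamination — conversion up miss; pressure fluctuation miss; flow instability miss; selectivity down match; outlet temperature high miss; yield down miss
(D) catalyst deactivation — conversion up match; pressure fluctuation match; flow instability match (through outlet temperature high → flow instability); selectivity down match; outlet temperature high match; yield down match (through outlet temperature high → flow instability → yield down)
(E) column flooding — conversion up miss; pressure fluctuation match; flow instability miss; selectivity down match; outlet temperature high miss; yield down miss
(D) is the only candidate with no mismatches.

D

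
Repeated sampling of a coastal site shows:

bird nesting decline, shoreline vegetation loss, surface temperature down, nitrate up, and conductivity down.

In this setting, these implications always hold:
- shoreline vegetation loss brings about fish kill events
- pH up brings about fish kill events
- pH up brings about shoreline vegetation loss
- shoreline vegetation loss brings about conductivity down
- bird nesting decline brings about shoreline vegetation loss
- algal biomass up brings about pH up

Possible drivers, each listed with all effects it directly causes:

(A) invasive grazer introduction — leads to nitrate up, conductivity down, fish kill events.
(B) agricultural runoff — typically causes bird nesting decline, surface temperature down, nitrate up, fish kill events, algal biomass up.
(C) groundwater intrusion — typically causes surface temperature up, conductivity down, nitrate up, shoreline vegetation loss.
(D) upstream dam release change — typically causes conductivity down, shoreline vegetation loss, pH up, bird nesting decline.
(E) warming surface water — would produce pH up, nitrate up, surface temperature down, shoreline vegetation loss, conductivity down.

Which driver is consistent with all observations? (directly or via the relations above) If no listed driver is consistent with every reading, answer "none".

Per-candidate check:
(A) invasive grazer introduction — does not account for bird nesting decline, shoreline vegetation loss, surface temperature down
(B) agricultural runoff — accounts for every observation (shoreline vegetation loss via bird nesting decline → shoreline vegetation loss)
(C) groundwater intrusion — fails on bird nesting decline, surface temperature down (predicts surface temperature up, not surface temperature down)
(D) upstream dam release change — does not account for surface temperature down, nitrate up
(E) warming surface water — does not account for bird nesting decline
Only (B) is consistent with every observation.

B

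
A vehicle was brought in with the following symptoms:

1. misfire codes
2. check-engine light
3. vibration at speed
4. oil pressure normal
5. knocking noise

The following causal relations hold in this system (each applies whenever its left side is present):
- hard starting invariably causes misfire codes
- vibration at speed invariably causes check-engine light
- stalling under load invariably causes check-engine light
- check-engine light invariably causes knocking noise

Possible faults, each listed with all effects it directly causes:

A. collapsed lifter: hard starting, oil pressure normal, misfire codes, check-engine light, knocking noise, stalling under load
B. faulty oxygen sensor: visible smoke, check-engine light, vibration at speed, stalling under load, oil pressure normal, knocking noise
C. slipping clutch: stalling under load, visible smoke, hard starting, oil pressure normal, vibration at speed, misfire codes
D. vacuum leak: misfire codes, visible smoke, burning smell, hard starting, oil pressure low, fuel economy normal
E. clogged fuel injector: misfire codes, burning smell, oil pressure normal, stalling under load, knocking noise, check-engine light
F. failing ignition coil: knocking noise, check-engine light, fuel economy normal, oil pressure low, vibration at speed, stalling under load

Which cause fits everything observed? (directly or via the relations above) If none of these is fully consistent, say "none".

For each candidate, compare predicted effects to what was observed:
(A) collapsed lifter — misfire codes +; check-engine light +; vibration at speed -; oil pressure normal +; knocking noise +
(B) faulty oxygen sensor — misfire codes -; check-engine light +; vibration at speed +; oil pressure normal +; knocking noise +
(C) slipping clutch — accounts for every observation (check-engine light through stalling under load → check-engine light)
(D) vacuum leak — fails on check-engine light, vibration at speed, oil pressure normal, knocking noise (predicts oil pressure low, not oil pressure normal)
(E) clogged fuel injector — does not account for vibration at speed
(F) failing ignition coil — misfire codes -; check-engine light +; vibration at speed +; oil pressure normal -; knocking noise +
(C) alone accounts for all the evidence.

C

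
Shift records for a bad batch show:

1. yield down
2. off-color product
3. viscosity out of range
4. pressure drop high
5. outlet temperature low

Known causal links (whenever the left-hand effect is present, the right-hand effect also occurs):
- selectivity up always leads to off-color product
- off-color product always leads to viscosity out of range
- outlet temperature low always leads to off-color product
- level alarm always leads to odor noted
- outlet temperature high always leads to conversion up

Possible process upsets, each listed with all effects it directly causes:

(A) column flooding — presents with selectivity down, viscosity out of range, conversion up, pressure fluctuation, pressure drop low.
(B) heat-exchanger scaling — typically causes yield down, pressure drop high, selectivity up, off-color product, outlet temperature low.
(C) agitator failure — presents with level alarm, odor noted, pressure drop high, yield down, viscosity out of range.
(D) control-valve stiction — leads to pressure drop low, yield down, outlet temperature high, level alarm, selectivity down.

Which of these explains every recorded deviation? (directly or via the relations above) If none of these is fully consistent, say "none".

B

For each candidate, compare predicted effects to what was observed:
(A) column flooding — yield down ✗; off-color product ✗; viscosity out of range ✓; pressure drop high ✗; outlet temperature low ✗
(B) heat-exchanger scaling — yield down ✓; off-color product ✓; viscosity out of range ✓ (through off-color product → viscosity out of range); pressure drop high ✓; outlet temperature low ✓
(C) agitator failure — yield down ✓; off-color product ✗; viscosity out of range ✓; pressure drop high ✓; outlet temperature low ✗
(D) control-valve stiction — fails on off-color product, viscosity out of range, pressure drop high, outlet temperature low (predicts pressure drop low, not pressure drop high; predicts outlet temperature high, not outlet temperature low)
Only (B) is consistent with every observation.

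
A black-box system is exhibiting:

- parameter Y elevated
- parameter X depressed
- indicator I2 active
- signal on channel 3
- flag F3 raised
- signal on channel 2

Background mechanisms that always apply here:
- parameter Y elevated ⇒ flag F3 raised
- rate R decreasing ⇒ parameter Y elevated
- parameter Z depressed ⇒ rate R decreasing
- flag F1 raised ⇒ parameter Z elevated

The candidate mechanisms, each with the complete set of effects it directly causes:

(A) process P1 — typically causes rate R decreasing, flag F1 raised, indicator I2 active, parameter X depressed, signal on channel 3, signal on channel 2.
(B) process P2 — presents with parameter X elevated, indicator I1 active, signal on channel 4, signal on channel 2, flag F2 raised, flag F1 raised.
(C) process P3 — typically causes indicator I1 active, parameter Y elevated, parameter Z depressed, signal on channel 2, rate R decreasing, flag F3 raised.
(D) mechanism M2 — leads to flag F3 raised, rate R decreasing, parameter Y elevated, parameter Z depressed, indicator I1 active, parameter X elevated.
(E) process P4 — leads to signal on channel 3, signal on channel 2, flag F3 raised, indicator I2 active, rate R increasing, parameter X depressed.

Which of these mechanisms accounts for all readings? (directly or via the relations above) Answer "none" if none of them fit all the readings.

A

Per-candidate check:
(A) process P1 — accounts for every observation (parameter Y elevated via rate R decreasing → parameter Y elevated)
(B) process P2 — parameter Y elevated NO; parameter X depressed NO; indicator I2 active NO; signal on channel 3 NO; flag F3 raised NO; signal on channel 2 yes
(C) process P3 — parameter Y elevated yes; parameter X depressed NO; indicator I2 active NO; signal on channel 3 NO; flag F3 raised yes; signal on channel 2 yes
(D) mechanism M2 — parameter Y elevated yes; parameter X depressed NO; indicator I2 active NO; signal on channel 3 NO; flag F3 raised yes; signal on channel 2 NO
(E) process P4 — parameter Y elevated NO; parameter X depressed yes; indicator I2 active yes; signal on channel 3 yes; flag F3 raised yes; signal on channel 2 yes
(A) alone accounts for all the evidence.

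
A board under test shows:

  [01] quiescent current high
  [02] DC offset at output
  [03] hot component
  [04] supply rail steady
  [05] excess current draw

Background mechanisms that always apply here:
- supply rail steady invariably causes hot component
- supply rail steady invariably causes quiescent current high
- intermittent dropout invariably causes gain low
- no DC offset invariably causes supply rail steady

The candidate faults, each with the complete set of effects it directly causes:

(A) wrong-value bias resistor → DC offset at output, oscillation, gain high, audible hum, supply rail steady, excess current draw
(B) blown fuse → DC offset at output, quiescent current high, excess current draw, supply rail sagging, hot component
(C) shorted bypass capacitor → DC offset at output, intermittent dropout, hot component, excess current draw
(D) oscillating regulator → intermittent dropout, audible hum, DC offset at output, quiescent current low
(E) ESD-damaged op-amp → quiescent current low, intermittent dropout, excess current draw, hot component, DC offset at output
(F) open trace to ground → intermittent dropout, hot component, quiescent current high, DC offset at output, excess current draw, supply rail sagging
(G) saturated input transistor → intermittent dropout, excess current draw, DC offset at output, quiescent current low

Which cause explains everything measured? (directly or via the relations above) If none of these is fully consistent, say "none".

For each candidate, compare predicted effects to what was observed:
(A) wrong-value bias resistor — accounts for every observation (quiescent current high via supply rail steady → quiescent current high)
(B) blown fuse — quiescent current high yes; DC offset at output yes; hot component yes; supply rail steady NO; excess current draw yes
(C) shorted bypass capacitor — quiescent current high NO; DC offset at output yes; hot component yes; supply rail steady NO; excess current draw yes
(D) oscillating regulator — quiescent current high NO; DC offset at output yes; hot component NO; supply rail steady NO; excess current draw NO
(E) ESD-damaged op-amp — quiescent current high NO; DC offset at output yes; hot component yes; supply rail steady NO; excess current draw yes
(F) open trace to ground — quiescent current high yes; DC offset at output yes; hot component yes; supply rail steady NO; excess current draw yes
(G) saturated input transistor — quiescent current high NO; DC offset at output yes; hot component NO; supply rail steady NO; excess current draw yes
(A) is the only candidate with no mismatches.

A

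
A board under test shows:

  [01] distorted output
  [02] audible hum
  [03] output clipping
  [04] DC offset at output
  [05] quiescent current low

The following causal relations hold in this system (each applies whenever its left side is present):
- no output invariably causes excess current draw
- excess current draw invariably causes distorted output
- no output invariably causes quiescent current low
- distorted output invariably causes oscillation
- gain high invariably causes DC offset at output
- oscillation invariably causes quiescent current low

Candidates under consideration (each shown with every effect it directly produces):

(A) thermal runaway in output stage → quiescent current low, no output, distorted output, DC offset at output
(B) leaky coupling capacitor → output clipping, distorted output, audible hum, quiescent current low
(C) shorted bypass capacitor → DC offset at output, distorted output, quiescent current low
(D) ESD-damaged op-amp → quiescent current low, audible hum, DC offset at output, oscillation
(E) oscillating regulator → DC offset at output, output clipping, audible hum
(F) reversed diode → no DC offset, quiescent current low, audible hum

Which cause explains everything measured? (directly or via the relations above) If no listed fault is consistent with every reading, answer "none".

Per-candidate check:
(A) thermal runaway in output stage — does not account for audible hum, output clipping
(B) leaky coupling capacitor — does not account for DC offset at output
(C) shorted bypass capacitor — does not account for audible hum, output clipping
(D) ESD-damaged op-amp — does not account for distorted output, output clipping
(E) oscillating regulator — does not account for distorted output, quiescent current low
(F) reversed diode — fails on distorted output, output clipping, DC offset at output (predicts no DC offset, not DC offset at output)
Every candidate fails on at least one observation.

none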